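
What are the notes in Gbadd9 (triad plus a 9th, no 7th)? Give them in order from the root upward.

Gb – Bb – Db – Ab

Root Gb, quality added-ninth:
root → Gb
3rd (major 3rd) → Bb
5th (perfect 5th) → Db
9th (major 9th) → Ab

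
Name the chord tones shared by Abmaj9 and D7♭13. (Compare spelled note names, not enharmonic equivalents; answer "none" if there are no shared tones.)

Abmaj9: Ab C Eb G Bb
D7♭13: D F# A C Bb
Common to both → C, Bb.

C  Bb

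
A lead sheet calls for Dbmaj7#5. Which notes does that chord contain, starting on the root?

Db, F, A, C

Dbmaj7#5 is an augmented major seventh built on Db.
- root: Db
- major 3rd: F
- augmented 5th: A
- major 7th: C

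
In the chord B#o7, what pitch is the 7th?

A

B#o7 is built on B#; its 7th is a diminished 7th above the root.
A seventh above B uses the letter A, and the diminished 7th above B# is A.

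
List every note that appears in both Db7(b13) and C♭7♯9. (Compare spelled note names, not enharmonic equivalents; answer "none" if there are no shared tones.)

Db7(b13) = D♭, F, A♭, C♭, B𝄫.
C♭7♯9 = C♭, E♭, G♭, B𝄫, D.
Shared: C♭, B𝄫.

C♭  B𝄫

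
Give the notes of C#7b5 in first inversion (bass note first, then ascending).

E# G B C#

In root position, C#7b5 is C#–E#–G–B.
First inversion puts the third (E#) in the bass.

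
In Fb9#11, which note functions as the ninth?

Root of Fb9#11 = Fb. The 9th is a major 9th: Fb up a major 9th → Gb.

Gb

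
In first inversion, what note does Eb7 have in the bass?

G

Eb7 = E♭–G–B♭–D♭. First inversion → third in the bass = G.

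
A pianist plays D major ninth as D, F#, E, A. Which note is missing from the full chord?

The full D major ninth chord is D, F#, A, C#, E.
Comparing with the voicing, the major 7th (7th) — C# — is absent.

C#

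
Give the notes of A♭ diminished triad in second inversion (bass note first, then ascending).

Ebb – Ab – Cb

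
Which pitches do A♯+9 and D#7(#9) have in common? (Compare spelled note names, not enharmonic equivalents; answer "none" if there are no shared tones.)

A♯ E𝄪

A♯+9 = A♯, C𝄪, E𝄪, G♯, B♯.
D#7(#9) = D♯, F𝄪, A♯, C♯, E𝄪.
Shared: A♯, E𝄪.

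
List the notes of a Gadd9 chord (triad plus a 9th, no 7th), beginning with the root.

Gadd9 is an added-ninth built on G.
G — root
B — major 3rd
D — perfect 5th
A — major 9th

G B D A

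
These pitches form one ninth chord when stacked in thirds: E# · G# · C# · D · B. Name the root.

C#

Arranged so that each adjacent pair is a third by letter name: C# – E# – G# – B – D.
The bottom of that stack, C#, is the root (this is C# dominant seventh flat nine).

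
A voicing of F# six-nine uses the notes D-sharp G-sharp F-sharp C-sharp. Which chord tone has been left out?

A-sharp

The full F# six-nine chord is F-sharp, A-sharp, C-sharp, D-sharp, G-sharp.
Comparing with the voicing, the major 3rd (3rd) — A-sharp — is absent.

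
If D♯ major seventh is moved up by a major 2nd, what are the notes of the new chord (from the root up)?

A major 2nd up from D-sharp is E-sharp, so the new chord is E-sharp major seventh.
root → E-sharp
3rd (major 3rd) → G-double-sharp
5th (perfect 5th) → B-sharp
7th (major 7th) → D-double-sharp

E-sharp – G-double-sharp – B-sharp – D-double-sharp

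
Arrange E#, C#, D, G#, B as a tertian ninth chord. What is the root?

Arranged so that each adjacent pair is a third by letter name: C# – E# – G# – B – D.
The bottom of that stack, C#, is the root (this is C# dominant seventh flat nine).

C#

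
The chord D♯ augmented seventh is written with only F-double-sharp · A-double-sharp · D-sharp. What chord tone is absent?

C-sharp

D♯ augmented seventh = D-sharp, F-double-sharp, A-double-sharp, C-sharp. The voicing lacks the 7th (minor 7th), C-sharp.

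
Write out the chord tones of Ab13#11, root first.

Ab C Eb Gb Bb D F

Ab13#11: dominant thirteenth sharp eleven on Ab.
- root: Ab
- major 3rd: C
- perfect 5th: Eb
- minor 7th: Gb
- major 9th: Bb
- augmented 11th: D
- major 13th: F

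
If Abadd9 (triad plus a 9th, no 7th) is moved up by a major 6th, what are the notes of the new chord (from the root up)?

A major 6th up from A♭ is F, so the new chord is F added-ninth.
F — root
A — major 3rd
C — perfect 5th
G — major 9th

F – A – C – G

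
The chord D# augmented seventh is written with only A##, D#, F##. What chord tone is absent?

D# augmented seventh = D#, F##, A##, C#. The voicing lacks the 7th (minor 7th), C#.

C#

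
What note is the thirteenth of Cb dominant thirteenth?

A-flat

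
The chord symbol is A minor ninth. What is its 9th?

B

A minor ninth is built on A; its 9th is a major 9th above the root.
A second above A uses the letter B, and the major 9th above A is B.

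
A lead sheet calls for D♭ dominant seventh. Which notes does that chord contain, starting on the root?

D♭ dominant seventh: dominant seventh on Db.
- root: Db
- major 3rd: F
- perfect 5th: Ab
- minor 7th: Cb

Db F Ab Cb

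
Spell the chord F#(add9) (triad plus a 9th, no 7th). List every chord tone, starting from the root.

F#  A#  C#  G#

F#(add9) is an added-ninth built on F#.
root → F#
3rd (major 3rd) → A#
5th (perfect 5th) → C#
9th (major 9th) → G#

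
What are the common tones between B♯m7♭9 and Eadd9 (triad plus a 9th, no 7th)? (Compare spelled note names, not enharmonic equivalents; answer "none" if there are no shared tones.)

B♯m7♭9 = B#, D#, F##, A#, C#.
Eadd9 = E, G#, B, F#.
Shared: none.

none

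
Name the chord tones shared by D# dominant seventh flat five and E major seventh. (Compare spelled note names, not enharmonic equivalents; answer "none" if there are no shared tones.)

D-sharp

D# dominant seventh flat five = D-sharp, F-double-sharp, A, C-sharp.
E major seventh = E, G-sharp, B, D-sharp.
Shared: D-sharp.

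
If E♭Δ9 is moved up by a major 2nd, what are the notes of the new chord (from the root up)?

F, A, C, E, G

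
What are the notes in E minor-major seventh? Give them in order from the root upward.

Root E, quality minor-major seventh:
Root: E
Minor 3rd (3rd): G
Perfect 5th (5th): B
Major 7th (7th): D-sharp

E, G, B, D-sharp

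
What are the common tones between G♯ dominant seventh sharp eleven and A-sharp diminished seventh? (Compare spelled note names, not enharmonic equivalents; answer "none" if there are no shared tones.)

none

G♯ dominant seventh sharp eleven: G-sharp B-sharp D-sharp F-sharp C-double-sharp
A-sharp diminished seventh: A-sharp C-sharp E G
Common to both → none.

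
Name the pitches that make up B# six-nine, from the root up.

B# D## F## G## C##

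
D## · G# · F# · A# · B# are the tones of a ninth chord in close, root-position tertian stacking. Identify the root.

Arranged so that each adjacent pair is a third by letter name: G# – B# – D## – F# – A#.
The bottom of that stack, G#, is the root (this is G# dominant ninth sharp five).

G#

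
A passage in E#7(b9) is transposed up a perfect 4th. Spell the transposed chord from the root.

A#, C##, E#, G#, B

E# up a perfect 4th → A#. New chord: A# dominant seventh flat nine.
root → A#
3rd (major 3rd) → C##
5th (perfect 5th) → E#
7th (minor 7th) → G#
9th (minor 9th) → B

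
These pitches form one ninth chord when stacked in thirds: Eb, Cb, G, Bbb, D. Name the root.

Arranged so that each adjacent pair is a third by letter name: Cb – Eb – G – Bbb – D.
The bottom of that stack, Cb, is the root (this is Cb dominant seventh sharp nine sharp five).

Cb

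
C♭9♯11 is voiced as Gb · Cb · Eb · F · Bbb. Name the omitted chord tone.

C♭9♯11 = Cb, Eb, Gb, Bbb, Db, F. The voicing lacks the 9th (major 9th), Db.

Db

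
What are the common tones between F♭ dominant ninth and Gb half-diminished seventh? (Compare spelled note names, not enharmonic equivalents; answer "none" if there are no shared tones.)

F♭ dominant ninth: F-flat A-flat C-flat E-double-flat G-flat
Gb half-diminished seventh: G-flat B-double-flat D-double-flat F-flat
Common to both → F-flat, G-flat.

F-flat  G-flat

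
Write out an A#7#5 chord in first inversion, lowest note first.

C## – E## – G# – A#

In root position, A#7#5 is A#–C##–E##–G#.
First inversion puts the third (C##) in the bass.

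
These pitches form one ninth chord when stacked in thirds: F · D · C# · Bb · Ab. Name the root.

Bb

Stacking in thirds gives Bb – D – F – Ab – C#, so Bb is the root — Bb dominant seventh sharp nine.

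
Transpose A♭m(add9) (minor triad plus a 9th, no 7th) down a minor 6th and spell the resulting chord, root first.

A minor 6th down from A♭ is C, so the new chord is C minor added-ninth.
root → C
3rd (minor 3rd) → E♭
5th (perfect 5th) → G
9th (major 9th) → D

C – E♭ – G – D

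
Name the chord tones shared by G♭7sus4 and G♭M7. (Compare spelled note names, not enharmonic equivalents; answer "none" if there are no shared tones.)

G♭  D♭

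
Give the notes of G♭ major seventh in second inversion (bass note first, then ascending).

D-flat, F, G-flat, B-flat

G♭ major seventh = G-flat–B-flat–D-flat–F; second inversion → fifth (D-flat) lowest.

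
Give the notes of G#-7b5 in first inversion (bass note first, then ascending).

In root position, G#-7b5 is G#–B–D–F#.
First inversion puts the third (B) in the bass.

B, D, F#, G#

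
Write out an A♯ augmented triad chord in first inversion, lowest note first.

C-double-sharp, E-double-sharp, A-sharp

In root position, A♯ augmented triad is A-sharp–C-double-sharp–E-double-sharp.
First inversion puts the third (C-double-sharp) in the bass.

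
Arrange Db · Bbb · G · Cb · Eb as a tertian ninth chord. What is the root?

Cb

Stacking in thirds gives Cb – Eb – G – Bbb – Db, so Cb is the root — Cb dominant ninth sharp five.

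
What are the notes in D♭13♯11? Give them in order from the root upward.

D♭ F A♭ C♭ E♭ G B♭

D♭13♯11 is a dominant thirteenth sharp eleven built on D♭.
- root: D♭
- major 3rd: F
- perfect 5th: A♭
- minor 7th: C♭
- major 9th: E♭
- augmented 11th: G
- major 13th: B♭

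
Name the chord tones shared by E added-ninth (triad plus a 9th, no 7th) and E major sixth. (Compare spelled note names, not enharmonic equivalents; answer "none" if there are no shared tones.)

E G-sharp B

E added-ninth: E G-sharp B F-sharp
E major sixth: E G-sharp B C-sharp
Common to both → E, G-sharp, B.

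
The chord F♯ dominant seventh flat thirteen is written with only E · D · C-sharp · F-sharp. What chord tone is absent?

A-sharp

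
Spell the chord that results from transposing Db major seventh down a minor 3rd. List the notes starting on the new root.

Transposed root: D♭ → B♭ (minor 3rd down). So we spell B♭ major seventh:
Root: B♭
Major 3rd (3rd): D
Perfect 5th (5th): F
Major 7th (7th): A

B♭ – D – F – A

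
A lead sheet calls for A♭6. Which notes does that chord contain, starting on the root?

Ab C Eb F

Root Ab, quality major sixth:
Root: Ab
Major 3rd (3rd): C
Perfect 5th (5th): Eb
Major 6th (6th): F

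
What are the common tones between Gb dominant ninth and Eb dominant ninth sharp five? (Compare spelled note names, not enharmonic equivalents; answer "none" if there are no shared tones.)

D-flat

Gb dominant ninth = G-flat, B-flat, D-flat, F-flat, A-flat.
Eb dominant ninth sharp five = E-flat, G, B, D-flat, F.
Shared: D-flat.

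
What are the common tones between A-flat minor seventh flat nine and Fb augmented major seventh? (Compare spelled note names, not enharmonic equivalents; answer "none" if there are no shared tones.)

A-flat minor seventh flat nine = A-flat, C-flat, E-flat, G-flat, B-double-flat.
Fb augmented major seventh = F-flat, A-flat, C, E-flat.
Shared: A-flat, E-flat.

A-flat – E-flat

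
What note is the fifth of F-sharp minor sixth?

C#

F-sharp minor sixth is built on F#; its 5th is a perfect 5th above the root.
A fifth above F uses the letter C, and the perfect 5th above F# is C#.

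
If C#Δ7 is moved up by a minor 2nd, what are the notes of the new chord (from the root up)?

D, F#, A, C#

C# up a minor 2nd → D. New chord: D major seventh.
- root: D
- major 3rd: F#
- perfect 5th: A
- major 7th: C#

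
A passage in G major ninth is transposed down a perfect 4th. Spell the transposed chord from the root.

Transposed root: G → D (perfect 4th down). So we spell D major ninth:
D — root
F-sharp — major 3rd
A — perfect 5th
C-sharp — major 7th
E — major 9th

D – F-sharp – A – C-sharp – E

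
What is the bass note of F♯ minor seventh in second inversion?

C-sharp

F♯ minor seventh in root position is F-sharp–A–C-sharp–E.
Second inversion places the fifth in the bass, which is C-sharp.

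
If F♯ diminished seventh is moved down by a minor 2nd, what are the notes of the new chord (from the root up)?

A minor 2nd down from F# is E#, so the new chord is E# diminished seventh.
E# — root
G# — minor 3rd
B — diminished 5th
D — diminished 7th

E#  G#  B  D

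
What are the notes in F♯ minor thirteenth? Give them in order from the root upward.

F♯ minor thirteenth is a minor thirteenth built on F#.
Root: F#
Minor 3rd (3rd): A
Perfect 5th (5th): C#
Minor 7th (7th): E
Major 9th (9th): G#
Perfect 11th (11th): B
Major 13th (13th): D#

F# – A – C# – E – G# – B – D#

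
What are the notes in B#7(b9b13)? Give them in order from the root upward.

B#  D##  F##  A#  C#  G#

B#7(b9b13) is a dominant seventh flat nine flat thirteen built on B#.
- root: B#
- major 3rd: D##
- perfect 5th: F##
- minor 7th: A#
- minor 9th: C#
- minor 13th: G#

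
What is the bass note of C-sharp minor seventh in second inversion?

G-sharp

C-sharp minor seventh in root position is C-sharp–E–G-sharp–B.
Second inversion places the fifth in the bass, which is G-sharp.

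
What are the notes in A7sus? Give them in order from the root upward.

A7sus is a dominant seventh suspended fourth built on A.
Root: A
Perfect 4th (4th): D
Perfect 5th (5th): E
Minor 7th (7th): G

A D E G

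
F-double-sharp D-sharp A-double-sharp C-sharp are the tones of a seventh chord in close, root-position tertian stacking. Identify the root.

Arranged so that each adjacent pair is a third by letter name: D-sharp – F-double-sharp – A-double-sharp – C-sharp.
The bottom of that stack, D-sharp, is the root (this is D-sharp augmented seventh).

D-sharp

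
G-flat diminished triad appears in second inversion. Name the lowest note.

G-flat diminished triad = G-flat–B-double-flat–D-double-flat. Second inversion → fifth in the bass = D-double-flat.

D-double-flat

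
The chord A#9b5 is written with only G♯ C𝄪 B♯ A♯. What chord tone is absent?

E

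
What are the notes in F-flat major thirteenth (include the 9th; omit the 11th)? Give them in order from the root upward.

F♭ A♭ C♭ E♭ G♭ D♭

Root F♭, quality major thirteenth:
F♭ — root
A♭ — major 3rd
C♭ — perfect 5th
E♭ — major 7th
G♭ — major 9th
D♭ — major 13th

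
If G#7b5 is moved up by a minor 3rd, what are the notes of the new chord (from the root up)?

B D# F A

Transposed root: G# → B (minor 3rd up). So we spell B dominant seventh flat five:
B — root
D# — major 3rd
F — diminished 5th
A — minor 7th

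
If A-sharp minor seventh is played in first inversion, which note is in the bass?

A-sharp minor seventh = A♯–C♯–E♯–G♯. First inversion → third in the bass = C♯.

C♯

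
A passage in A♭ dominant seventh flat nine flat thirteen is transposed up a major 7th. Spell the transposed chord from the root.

G, B, D, F, A-flat, E-flat

A-flat up a major 7th → G. New chord: G dominant seventh flat nine flat thirteen.
- root: G
- major 3rd: B
- perfect 5th: D
- minor 7th: F
- minor 9th: A-flat
- minor 13th: E-flat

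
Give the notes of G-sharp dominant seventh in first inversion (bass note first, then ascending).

B-sharp, D-sharp, F-sharp, G-sharp

G-sharp dominant seventh = G-sharp–B-sharp–D-sharp–F-sharp; first inversion → third (B-sharp) lowest.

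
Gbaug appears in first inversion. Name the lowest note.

Bb

Gbaug in root position is Gb–Bb–D.
First inversion places the third in the bass, which is Bb.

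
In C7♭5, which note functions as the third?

Root of C7♭5 = C. The 3rd is a major 3rd: C up a major 3rd → E.

E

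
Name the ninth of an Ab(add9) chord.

Root of Ab(add9) = Ab. The 9th is a major 9th: Ab up a major 9th → Bb.

Bb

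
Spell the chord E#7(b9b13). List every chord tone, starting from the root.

E#7(b9b13) is a dominant seventh flat nine flat thirteen built on E♯.
E♯ — root
G𝄪 — major 3rd
B♯ — perfect 5th
D♯ — minor 7th
F♯ — minor 9th
C♯ — minor 13th

E♯, G𝄪, B♯, D♯, F♯, C♯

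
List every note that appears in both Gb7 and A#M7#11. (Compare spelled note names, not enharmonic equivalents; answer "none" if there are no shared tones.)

Gb7 = Gb, Bb, Db, Fb.
A#M7#11 = A#, C##, E#, G##, D##.
Shared: none.

none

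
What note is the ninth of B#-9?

C##

Root of B#-9 = B#. The 9th is a major 9th: B# up a major 9th → C##.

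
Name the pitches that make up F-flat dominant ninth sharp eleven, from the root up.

Fb Ab Cb Ebb Gb Bb

F-flat dominant ninth sharp eleven: dominant ninth sharp eleven on Fb.
Fb — root
Ab — major 3rd
Cb — perfect 5th
Ebb — minor 7th
Gb — major 9th
Bb — augmented 11th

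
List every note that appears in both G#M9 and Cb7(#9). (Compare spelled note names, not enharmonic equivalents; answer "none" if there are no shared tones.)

G#M9 = G#, B#, D#, F##, A#.
Cb7(#9) = Cb, Eb, Gb, Bbb, D.
Shared: none.

none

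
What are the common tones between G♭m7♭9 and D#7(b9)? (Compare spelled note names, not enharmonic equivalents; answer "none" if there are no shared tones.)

none

G♭m7♭9: Gb Bbb Db Fb Abb
D#7(b9): D# F## A# C# E
Common to both → none.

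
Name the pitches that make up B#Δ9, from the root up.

B♯  D𝄪  F𝄪  A𝄪  C𝄪

B#Δ9 is a major ninth built on B♯.
- root: B♯
- major 3rd: D𝄪
- perfect 5th: F𝄪
- major 7th: A𝄪
- major 9th: C𝄪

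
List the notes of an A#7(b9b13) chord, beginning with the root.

A#7(b9b13): dominant seventh flat nine flat thirteen on A#.
root → A#
3rd (major 3rd) → C##
5th (perfect 5th) → E#
7th (minor 7th) → G#
9th (minor 9th) → B
13th (minor 13th) → F#

A#, C##, E#, G#, B, F#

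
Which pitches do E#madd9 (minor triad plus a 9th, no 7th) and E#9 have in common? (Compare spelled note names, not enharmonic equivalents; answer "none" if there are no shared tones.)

E♯ – B♯ – F𝄪

E#madd9 = E♯, G♯, B♯, F𝄪.
E#9 = E♯, G𝄪, B♯, D♯, F𝄪.
Shared: E♯, B♯, F𝄪.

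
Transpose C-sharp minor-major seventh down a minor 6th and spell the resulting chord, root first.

A minor 6th down from C# is E#, so the new chord is E# minor-major seventh.
- root: E#
- minor 3rd: G#
- perfect 5th: B#
- major 7th: D##

E#  G#  B#  D##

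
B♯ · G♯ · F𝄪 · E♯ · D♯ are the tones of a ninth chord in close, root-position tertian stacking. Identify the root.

Arranged so that each adjacent pair is a third by letter name: E♯ – G♯ – B♯ – D♯ – F𝄪.
The bottom of that stack, E♯, is the root (this is E♯ minor ninth).

E♯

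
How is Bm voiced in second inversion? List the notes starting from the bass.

F#, B, D

In root position, Bm is B–D–F#.
Second inversion puts the fifth (F#) in the bass.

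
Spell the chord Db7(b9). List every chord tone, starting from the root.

Root Db, quality dominant seventh flat nine:
Db — root
F — major 3rd
Ab — perfect 5th
Cb — minor 7th
Ebb — minor 9th

Db – F – Ab – Cb – Ebb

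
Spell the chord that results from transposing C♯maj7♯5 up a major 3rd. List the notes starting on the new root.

E♯  G𝄪  B𝄪  D𝄪

Transposed root: C♯ → E♯ (major 3rd up). So we spell E♯ augmented major seventh:
Root: E♯
Major 3rd (3rd): G𝄪
Augmented 5th (5th): B𝄪
Major 7th (7th): D𝄪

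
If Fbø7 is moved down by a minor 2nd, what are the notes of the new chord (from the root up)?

Eb Gb Bbb Db

A minor 2nd down from Fb is Eb, so the new chord is Eb half-diminished seventh.
Root: Eb
Minor 3rd (3rd): Gb
Diminished 5th (5th): Bbb
Minor 7th (7th): Db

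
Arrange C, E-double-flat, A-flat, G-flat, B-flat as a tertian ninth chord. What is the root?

Stacking in thirds gives A-flat – C – E-double-flat – G-flat – B-flat, so A-flat is the root — A-flat dominant ninth flat five.

A-flat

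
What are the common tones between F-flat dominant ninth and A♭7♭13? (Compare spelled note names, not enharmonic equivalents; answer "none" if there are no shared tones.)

Fb  Ab  Gb

F-flat dominant ninth = Fb, Ab, Cb, Ebb, Gb.
A♭7♭13 = Ab, C, Eb, Gb, Fb.
Shared: Fb, Ab, Gb.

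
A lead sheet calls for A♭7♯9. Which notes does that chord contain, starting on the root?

Ab  C  Eb  Gb  B

A♭7♯9 is a dominant seventh sharp nine built on Ab.
Root: Ab
Major 3rd (3rd): C
Perfect 5th (5th): Eb
Minor 7th (7th): Gb
Augmented 9th (9th): B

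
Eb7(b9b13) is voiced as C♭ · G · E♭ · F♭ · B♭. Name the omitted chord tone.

D♭

Eb7(b9b13) = E♭, G, B♭, D♭, F♭, C♭. The voicing lacks the 7th (minor 7th), D♭.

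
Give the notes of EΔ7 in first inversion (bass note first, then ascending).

G#  B  D#  E

EΔ7 = E–G#–B–D#; first inversion → third (G#) lowest.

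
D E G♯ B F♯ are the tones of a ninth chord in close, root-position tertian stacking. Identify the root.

E

Arranged so that each adjacent pair is a third by letter name: E – G♯ – B – D – F♯.
The bottom of that stack, E, is the root (this is E dominant ninth).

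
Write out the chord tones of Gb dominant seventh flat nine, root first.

G-flat  B-flat  D-flat  F-flat  A-double-flat

Root G-flat, quality dominant seventh flat nine:
G-flat — root
B-flat — major 3rd
D-flat — perfect 5th
F-flat — minor 7th
A-double-flat — minor 9th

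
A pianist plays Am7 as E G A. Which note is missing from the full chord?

C

The full Am7 chord is A, C, E, G.
Comparing with the voicing, the minor 3rd (3rd) — C — is absent.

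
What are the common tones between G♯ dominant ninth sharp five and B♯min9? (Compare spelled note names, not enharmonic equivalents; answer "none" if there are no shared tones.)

B♯  A♯

G♯ dominant ninth sharp five = G♯, B♯, D𝄪, F♯, A♯.
B♯min9 = B♯, D♯, F𝄪, A♯, C𝄪.
Shared: B♯, A♯.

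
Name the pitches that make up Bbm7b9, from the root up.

Root B♭, quality minor seventh flat nine:
B♭ — root
D♭ — minor 3rd
F — perfect 5th
A♭ — minor 7th
C♭ — minor 9th

B♭, D♭, F, A♭, C♭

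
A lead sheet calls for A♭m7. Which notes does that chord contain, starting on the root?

A♭m7 is a minor seventh built on Ab.
root → Ab
3rd (minor 3rd) → Cb
5th (perfect 5th) → Eb
7th (minor 7th) → Gb

Ab  Cb  Eb  Gb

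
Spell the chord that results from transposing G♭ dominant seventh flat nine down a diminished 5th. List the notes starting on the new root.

C, E, G, Bb, Db

Transposed root: Gb → C (diminished 5th down). So we spell C dominant seventh flat nine:
- root: C
- major 3rd: E
- perfect 5th: G
- minor 7th: Bb
- minor 9th: Db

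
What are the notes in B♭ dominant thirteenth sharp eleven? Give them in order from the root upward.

B♭ dominant thirteenth sharp eleven is a dominant thirteenth sharp eleven built on B-flat.
root → B-flat
3rd (major 3rd) → D
5th (perfect 5th) → F
7th (minor 7th) → A-flat
9th (major 9th) → C
11th (augmented 11th) → E
13th (major 13th) → G

B-flat, D, F, A-flat, C, E, G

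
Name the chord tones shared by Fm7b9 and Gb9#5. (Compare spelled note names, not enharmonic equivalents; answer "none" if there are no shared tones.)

Ab  Gb

Fm7b9 = F, Ab, C, Eb, Gb.
Gb9#5 = Gb, Bb, D, Fb, Ab.
Shared: Ab, Gb.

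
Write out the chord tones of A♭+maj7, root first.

A♭+maj7: augmented major seventh on Ab.
root → Ab
3rd (major 3rd) → C
5th (augmented 5th) → E
7th (major 7th) → G

Ab, C, E, G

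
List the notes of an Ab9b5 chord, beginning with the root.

Root A♭, quality dominant ninth flat five:
A♭ — root
C — major 3rd
E𝄫 — diminished 5th
G♭ — minor 7th
B♭ — major 9th

A♭, C, E𝄫, G♭, B♭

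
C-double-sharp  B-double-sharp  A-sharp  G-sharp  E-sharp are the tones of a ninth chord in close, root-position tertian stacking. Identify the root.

A-sharp

Stacking in thirds gives A-sharp – C-double-sharp – E-sharp – G-sharp – B-double-sharp, so A-sharp is the root — A-sharp dominant seventh sharp nine.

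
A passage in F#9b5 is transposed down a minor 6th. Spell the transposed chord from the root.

F# down a minor 6th → A#. New chord: A# dominant ninth flat five.
Root: A#
Major 3rd (3rd): C##
Diminished 5th (5th): E
Minor 7th (7th): G#
Major 9th (9th): B#

A#, C##, E, G#, B#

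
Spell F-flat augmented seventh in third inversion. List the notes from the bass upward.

Ebb – Fb – Ab – C

F-flat augmented seventh = Fb–Ab–C–Ebb; third inversion → seventh (Ebb) lowest.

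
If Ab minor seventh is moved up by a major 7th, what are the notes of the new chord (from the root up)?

G  B-flat  D  F

Transposed root: A-flat → G (major 7th up). So we spell G minor seventh:
root → G
3rd (minor 3rd) → B-flat
5th (perfect 5th) → D
7th (minor 7th) → F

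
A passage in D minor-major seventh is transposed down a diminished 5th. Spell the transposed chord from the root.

G-sharp, B, D-sharp, F-double-sharp

A diminished 5th down from D is G-sharp, so the new chord is G-sharp minor-major seventh.
Root: G-sharp
Minor 3rd (3rd): B
Perfect 5th (5th): D-sharp
Major 7th (7th): F-double-sharp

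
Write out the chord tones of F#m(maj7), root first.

F♯  A  C♯  E♯

Root F♯, quality minor-major seventh:
F♯ — root
A — minor 3rd
C♯ — perfect 5th
E♯ — major 7th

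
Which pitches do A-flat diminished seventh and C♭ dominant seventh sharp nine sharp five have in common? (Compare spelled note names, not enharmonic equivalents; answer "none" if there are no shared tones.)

C-flat

A-flat diminished seventh = A-flat, C-flat, E-double-flat, G-double-flat.
C♭ dominant seventh sharp nine sharp five = C-flat, E-flat, G, B-double-flat, D.
Shared: C-flat.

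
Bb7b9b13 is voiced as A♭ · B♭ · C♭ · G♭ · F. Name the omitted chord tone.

D

Bb7b9b13 = B♭, D, F, A♭, C♭, G♭. The voicing lacks the 3rd (major 3rd), D.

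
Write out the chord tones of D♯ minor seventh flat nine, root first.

D♯ minor seventh flat nine: minor seventh flat nine on D#.
- root: D#
- minor 3rd: F#
- perfect 5th: A#
- minor 7th: C#
- minor 9th: E

D# – F# – A# – C# – E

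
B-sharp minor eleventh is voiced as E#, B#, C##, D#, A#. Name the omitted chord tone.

F##

B-sharp minor eleventh = B#, D#, F##, A#, C##, E#. The voicing lacks the 5th (perfect 5th), F##.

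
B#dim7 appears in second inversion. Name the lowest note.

F#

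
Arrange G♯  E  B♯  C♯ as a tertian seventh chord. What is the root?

Stacking in thirds gives C♯ – E – G♯ – B♯, so C♯ is the root — C♯ minor-major seventh.

C♯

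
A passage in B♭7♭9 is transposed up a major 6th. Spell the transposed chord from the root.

B♭ up a major 6th → G. New chord: G dominant seventh flat nine.
- root: G
- major 3rd: B
- perfect 5th: D
- minor 7th: F
- minor 9th: A♭

G, B, D, F, A♭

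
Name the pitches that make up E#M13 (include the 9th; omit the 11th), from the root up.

E#, G##, B#, D##, F##, C##

E#M13: major thirteenth on E#.
Root: E#
Major 3rd (3rd): G##
Perfect 5th (5th): B#
Major 7th (7th): D##
Major 9th (9th): F##
Major 13th (13th): C##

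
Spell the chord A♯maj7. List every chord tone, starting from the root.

A# C## E# G##

A♯maj7: major seventh on A#.
root → A#
3rd (major 3rd) → C##
5th (perfect 5th) → E#
7th (major 7th) → G##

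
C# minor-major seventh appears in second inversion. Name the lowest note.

G#

C# minor-major seventh in root position is C#–E–G#–B#.
Second inversion places the fifth in the bass, which is G#.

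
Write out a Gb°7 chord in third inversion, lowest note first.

Fbb Gb Bbb Dbb

In root position, Gb°7 is Gb–Bbb–Dbb–Fbb.
Third inversion puts the seventh (Fbb) in the bass.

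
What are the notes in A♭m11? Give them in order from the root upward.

A♭m11 is a minor eleventh built on A♭.
Root: A♭
Minor 3rd (3rd): C♭
Perfect 5th (5th): E♭
Minor 7th (7th): G♭
Major 9th (9th): B♭
Perfect 11th (11th): D♭

A♭, C♭, E♭, G♭, B♭, D♭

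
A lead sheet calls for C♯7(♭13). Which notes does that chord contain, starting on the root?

C♯7(♭13): dominant seventh flat thirteen on C#.
C# — root
E# — major 3rd
G# — perfect 5th
B — minor 7th
A — minor 13th

C#, E#, G#, B, A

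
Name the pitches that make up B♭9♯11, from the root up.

B♭9♯11 is a dominant ninth sharp eleven built on Bb.
root → Bb
3rd (major 3rd) → D
5th (perfect 5th) → F
7th (minor 7th) → Ab
9th (major 9th) → C
11th (augmented 11th) → E

Bb, D, F, Ab, C, E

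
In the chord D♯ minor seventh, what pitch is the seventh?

C-sharp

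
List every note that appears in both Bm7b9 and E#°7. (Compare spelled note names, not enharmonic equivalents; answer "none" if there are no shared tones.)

Bm7b9: B D F# A C
E#°7: E# G# B D
Common to both → B, D.

B D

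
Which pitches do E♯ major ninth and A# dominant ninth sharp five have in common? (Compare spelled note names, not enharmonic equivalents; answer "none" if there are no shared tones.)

E♯ major ninth = E♯, G𝄪, B♯, D𝄪, F𝄪.
A# dominant ninth sharp five = A♯, C𝄪, E𝄪, G♯, B♯.
Shared: B♯.

B♯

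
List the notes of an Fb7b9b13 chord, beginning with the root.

Fb, Ab, Cb, Ebb, Gbb, Dbb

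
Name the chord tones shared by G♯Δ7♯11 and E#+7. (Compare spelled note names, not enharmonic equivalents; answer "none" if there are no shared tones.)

G♯Δ7♯11: G# B# D# F## C##
E#+7: E# G## B## D#
Common to both → D#.

D#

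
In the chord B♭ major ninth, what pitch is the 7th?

B♭ major ninth is built on B-flat; its 7th is a major 7th above the root.
A seventh above B uses the letter A, and the major 7th above B-flat is A.

A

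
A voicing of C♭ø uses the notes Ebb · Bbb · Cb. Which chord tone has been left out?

The full C♭ø chord is Cb, Ebb, Gbb, Bbb.
Comparing with the voicing, the diminished 5th (5th) — Gbb — is absent.

Gbb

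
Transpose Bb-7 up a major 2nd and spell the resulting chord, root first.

C, Eb, G, Bb

A major 2nd up from Bb is C, so the new chord is C minor seventh.
Root: C
Minor 3rd (3rd): Eb
Perfect 5th (5th): G
Minor 7th (7th): Bb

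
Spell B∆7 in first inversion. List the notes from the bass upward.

B∆7 = B–D#–F#–A#; first inversion → third (D#) lowest.

D#, F#, A#, B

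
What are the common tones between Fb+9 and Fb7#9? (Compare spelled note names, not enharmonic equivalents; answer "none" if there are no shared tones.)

Fb – Ab – Ebb

Fb+9: Fb Ab C Ebb Gb
Fb7#9: Fb Ab Cb Ebb G
Common to both → Fb, Ab, Ebb.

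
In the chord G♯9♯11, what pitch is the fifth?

G♯9♯11 is built on G♯; its 5th is a perfect 5th above the root.
A fifth above G uses the letter D, and the perfect 5th above G♯ is D♯.

D♯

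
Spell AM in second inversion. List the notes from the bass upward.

AM = A–C#–E; second inversion → fifth (E) lowest.

E  A  C#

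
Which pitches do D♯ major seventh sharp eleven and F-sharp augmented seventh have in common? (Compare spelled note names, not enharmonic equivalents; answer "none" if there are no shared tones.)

D♯ major seventh sharp eleven = D♯, F𝄪, A♯, C𝄪, G𝄪.
F-sharp augmented seventh = F♯, A♯, C𝄪, E.
Shared: A♯, C𝄪.

A♯  C𝄪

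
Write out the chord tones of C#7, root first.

C♯, E♯, G♯, B

Root C♯, quality dominant seventh:
root → C♯
3rd (major 3rd) → E♯
5th (perfect 5th) → G♯
7th (minor 7th) → B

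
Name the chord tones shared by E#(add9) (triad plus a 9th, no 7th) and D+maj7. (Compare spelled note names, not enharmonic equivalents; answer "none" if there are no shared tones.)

none

E#(add9): E# G## B# F##
D+maj7: D F# A# C#
Common to both → none.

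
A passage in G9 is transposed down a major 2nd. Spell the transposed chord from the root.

A major 2nd down from G is F, so the new chord is F dominant ninth.
F — root
A — major 3rd
C — perfect 5th
Eb — minor 7th
G — major 9th

F  A  C  Eb  G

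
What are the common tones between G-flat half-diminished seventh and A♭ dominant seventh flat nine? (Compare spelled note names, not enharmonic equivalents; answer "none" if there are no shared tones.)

G-flat half-diminished seventh: G-flat B-double-flat D-double-flat F-flat
A♭ dominant seventh flat nine: A-flat C E-flat G-flat B-double-flat
Common to both → G-flat, B-double-flat.

G-flat – B-double-flat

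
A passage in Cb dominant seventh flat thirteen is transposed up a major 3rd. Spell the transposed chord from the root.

Transposed root: Cb → Eb (major 3rd up). So we spell Eb dominant seventh flat thirteen:
Eb — root
G — major 3rd
Bb — perfect 5th
Db — minor 7th
Cb — minor 13th

Eb, G, Bb, Db, Cb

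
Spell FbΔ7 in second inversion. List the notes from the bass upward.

C♭, E♭, F♭, A♭

FbΔ7 = F♭–A♭–C♭–E♭; second inversion → fifth (C♭) lowest.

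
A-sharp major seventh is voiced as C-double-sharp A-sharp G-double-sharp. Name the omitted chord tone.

The full A-sharp major seventh chord is A-sharp, C-double-sharp, E-sharp, G-double-sharp.
Comparing with the voicing, the perfect 5th (5th) — E-sharp — is absent.

E-sharp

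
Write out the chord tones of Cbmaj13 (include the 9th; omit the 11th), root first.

Cb, Eb, Gb, Bb, Db, Ab

Root Cb, quality major thirteenth:
root → Cb
3rd (major 3rd) → Eb
5th (perfect 5th) → Gb
7th (major 7th) → Bb
9th (major 9th) → Db
13th (major 13th) → Ab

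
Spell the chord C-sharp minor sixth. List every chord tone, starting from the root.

C-sharp – E – G-sharp – A-sharp

C-sharp minor sixth is a minor sixth built on C-sharp.
Root: C-sharp
Minor 3rd (3rd): E
Perfect 5th (5th): G-sharp
Major 6th (6th): A-sharp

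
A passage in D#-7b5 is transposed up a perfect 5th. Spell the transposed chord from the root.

D# up a perfect 5th → A#. New chord: A# half-diminished seventh.
root → A#
3rd (minor 3rd) → C#
5th (diminished 5th) → E
7th (minor 7th) → G#

A#, C#, E, G#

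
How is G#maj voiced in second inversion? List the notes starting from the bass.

D#, G#, B#

In root position, G#maj is G#–B#–D#.
Second inversion puts the fifth (D#) in the bass.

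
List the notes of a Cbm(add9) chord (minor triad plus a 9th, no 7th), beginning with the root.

Cb  Ebb  Gb  Db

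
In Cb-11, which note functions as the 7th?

Cb-11 is built on Cb; its 7th is a minor 7th above the root.
A seventh above C uses the letter B, and the minor 7th above Cb is Bbb.

Bbb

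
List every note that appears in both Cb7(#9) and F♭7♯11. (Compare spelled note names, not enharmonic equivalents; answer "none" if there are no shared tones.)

C♭

Cb7(#9): C♭ E♭ G♭ B𝄫 D
F♭7♯11: F♭ A♭ C♭ E𝄫 B♭
Common to both → C♭.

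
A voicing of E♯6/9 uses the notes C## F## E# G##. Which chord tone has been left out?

B#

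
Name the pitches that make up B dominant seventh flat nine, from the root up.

B dominant seventh flat nine is a dominant seventh flat nine built on B.
Root: B
Major 3rd (3rd): D-sharp
Perfect 5th (5th): F-sharp
Minor 7th (7th): A
Minor 9th (9th): C

B  D-sharp  F-sharp  A  C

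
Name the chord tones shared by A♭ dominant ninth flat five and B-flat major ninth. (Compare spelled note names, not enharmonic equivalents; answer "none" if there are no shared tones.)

A♭ dominant ninth flat five: Ab C Ebb Gb Bb
B-flat major ninth: Bb D F A C
Common to both → C, Bb.

C – Bb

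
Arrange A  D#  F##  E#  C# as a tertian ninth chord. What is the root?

Stacking in thirds gives D# – F## – A – C# – E#, so D# is the root — D# dominant ninth flat five.

D#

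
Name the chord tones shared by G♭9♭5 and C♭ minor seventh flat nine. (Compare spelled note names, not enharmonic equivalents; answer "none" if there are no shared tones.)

G♭9♭5 = Gb, Bb, Dbb, Fb, Ab.
C♭ minor seventh flat nine = Cb, Ebb, Gb, Bbb, Dbb.
Shared: Gb, Dbb.

Gb, Dbb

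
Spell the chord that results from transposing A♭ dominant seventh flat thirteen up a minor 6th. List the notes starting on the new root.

F-flat  A-flat  C-flat  E-double-flat  D-double-flat

Transposed root: A-flat → F-flat (minor 6th up). So we spell F-flat dominant seventh flat thirteen:
F-flat — root
A-flat — major 3rd
C-flat — perfect 5th
E-double-flat — minor 7th
D-double-flat — minor 13th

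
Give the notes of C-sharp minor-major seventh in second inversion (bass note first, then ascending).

G-sharp – B-sharp – C-sharp – E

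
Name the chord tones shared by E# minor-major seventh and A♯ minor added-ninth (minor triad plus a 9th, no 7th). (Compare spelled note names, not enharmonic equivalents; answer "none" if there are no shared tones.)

E# minor-major seventh: E-sharp G-sharp B-sharp D-double-sharp
A♯ minor added-ninth: A-sharp C-sharp E-sharp B-sharp
Common to both → E-sharp, B-sharp.

E-sharp, B-sharp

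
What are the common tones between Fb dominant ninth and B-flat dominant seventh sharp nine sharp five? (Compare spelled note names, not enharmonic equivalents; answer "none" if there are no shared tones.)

Fb dominant ninth = F-flat, A-flat, C-flat, E-double-flat, G-flat.
B-flat dominant seventh sharp nine sharp five = B-flat, D, F-sharp, A-flat, C-sharp.
Shared: A-flat.

A-flat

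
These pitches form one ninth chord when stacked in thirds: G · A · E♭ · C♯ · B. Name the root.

A

Arranged so that each adjacent pair is a third by letter name: A – C♯ – E♭ – G – B.
The bottom of that stack, A, is the root (this is A dominant ninth flat five).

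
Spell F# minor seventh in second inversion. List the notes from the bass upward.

In root position, F# minor seventh is F#–A–C#–E.
Second inversion puts the fifth (C#) in the bass.

C# – E – F# – A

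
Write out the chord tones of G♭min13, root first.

Gb, Bbb, Db, Fb, Ab, Cb, Eb

G♭min13 is a minor thirteenth built on Gb.
Gb — root
Bbb — minor 3rd
Db — perfect 5th
Fb — minor 7th
Ab — major 9th
Cb — perfect 11th
Eb — major 13th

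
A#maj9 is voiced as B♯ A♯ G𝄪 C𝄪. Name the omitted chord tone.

E♯

A#maj9 = A♯, C𝄪, E♯, G𝄪, B♯. The voicing lacks the 5th (perfect 5th), E♯.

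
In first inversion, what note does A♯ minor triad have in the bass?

A♯ minor triad in root position is A-sharp–C-sharp–E-sharp.
First inversion places the third in the bass, which is C-sharp.

C-sharp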